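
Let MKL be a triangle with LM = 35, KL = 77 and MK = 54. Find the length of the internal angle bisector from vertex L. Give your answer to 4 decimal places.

By the law of cosines, cos L = (KL² + LM² − MK²) / (2·KL·LM) ≈ 0.78627, so ∠L ≈ 38.16°.
The bisector from L has length 2·KL·LM·cos(∠L/2)/(KL+LM) ≈ 45.481.

t_L ≈ 45.4809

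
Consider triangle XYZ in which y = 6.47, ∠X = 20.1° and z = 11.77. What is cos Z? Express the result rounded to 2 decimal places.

-0.75

By the law of cosines, x² = y² + z² − 2·y·z·cos X = 37.366, so x ≈ 6.1128.
Law of cosines again: cos Z = (x² + y² − z²)/(2·x·y) ≈ -0.74976, so ∠Z ≈ 138.57°.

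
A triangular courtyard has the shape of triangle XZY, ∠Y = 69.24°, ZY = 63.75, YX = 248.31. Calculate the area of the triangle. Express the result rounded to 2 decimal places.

Area = ½·ZY·YX·sin Y ≈ 7401.

area ≈ 7400.99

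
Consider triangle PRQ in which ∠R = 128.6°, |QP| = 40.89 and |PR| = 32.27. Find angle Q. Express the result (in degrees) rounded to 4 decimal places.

Law of sines: sin Q = |PR|·sin R/|QP| ≈ 0.61677.
Since |QP| ≥ |PR|, only the acute value applies: ∠Q ≈ 38.08°.
Then ∠P = 180° − ∠R − ∠Q ≈ 13.32°.

∠Q ≈ 38.0805°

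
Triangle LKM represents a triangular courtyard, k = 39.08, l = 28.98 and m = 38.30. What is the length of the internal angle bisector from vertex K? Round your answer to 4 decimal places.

27.1192

By the law of cosines, cos K = (m² + l² − k²) / (2·m·l) ≈ 0.35114, so ∠K ≈ 1.212 rad.
The bisector from K has length 2·m·l·cos(∠K/2)/(m+l) ≈ 27.119.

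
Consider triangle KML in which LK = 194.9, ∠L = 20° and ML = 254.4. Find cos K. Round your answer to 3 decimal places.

cos K ≈ -0.453

By the law of cosines, KM² = ML² + LK² − 2·ML·LK·cos L = 9520.6, so KM ≈ 97.574.
Law of cosines again: cos K = (LK² + KM² − ML²)/(2·LK·KM) ≈ -0.45256, so ∠K ≈ 116.91°.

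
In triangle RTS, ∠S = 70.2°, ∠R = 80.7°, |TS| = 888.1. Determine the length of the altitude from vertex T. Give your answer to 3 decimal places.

The third angle is ∠T = 180° − ∠S − ∠R = 29.10°.
Law of sines: |SR| = |TS|·sin T/sin R ≈ 437.67.
Law of sines: |RT| = |TS|·sin S/sin R ≈ 846.73.
Area = ½·|TS|·|SR|·sin S ≈ 1.8286e+05.
The altitude from T has length 2·area/|SR| ≈ 835.6.

h_T ≈ 835.596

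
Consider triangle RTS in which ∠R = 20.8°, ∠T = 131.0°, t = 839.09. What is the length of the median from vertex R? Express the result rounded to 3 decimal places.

m_R ≈ 671.626

The third angle is ∠S = 180° − ∠R − ∠T = 28.20°.
Law of sines: r = t·sin R/sin T ≈ 394.81.
Law of sines: s = t·sin S/sin T ≈ 525.38.
Median from R: ½√(2·t² + 2·s² − r²) ≈ 671.63.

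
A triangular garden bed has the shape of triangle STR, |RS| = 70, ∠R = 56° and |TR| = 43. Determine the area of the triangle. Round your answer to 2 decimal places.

Area = ½·|TR|·|RS|·sin R ≈ 1247.7.

1247.70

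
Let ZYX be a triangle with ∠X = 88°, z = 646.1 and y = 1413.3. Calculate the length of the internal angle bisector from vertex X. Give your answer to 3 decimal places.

By the law of cosines, x² = z² + y² − 2·z·y·cos X = 2.3511e+06, so x ≈ 1533.3.
The bisector from X has length 2·z·y·cos(∠X/2)/(z+y) ≈ 637.91.

t_X ≈ 637.907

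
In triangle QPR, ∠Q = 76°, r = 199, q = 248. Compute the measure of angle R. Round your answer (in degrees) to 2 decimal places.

51.13

Law of sines: sin R = r·sin Q/q ≈ 0.77858.
Since q ≥ r, only the acute value applies: ∠R ≈ 51.13°.
Then ∠P = 180° − ∠Q − ∠R ≈ 52.87°.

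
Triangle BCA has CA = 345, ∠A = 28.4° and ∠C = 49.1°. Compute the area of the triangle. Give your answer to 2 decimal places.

21914.33

The third angle is ∠B = 180° − ∠C − ∠A = 102.50°.
Law of sines: AB = CA·sin C/sin B ≈ 267.1.
Law of sines: BC = CA·sin A/sin B ≈ 168.07.
Area = ½·CA·AB·sin A ≈ 21914.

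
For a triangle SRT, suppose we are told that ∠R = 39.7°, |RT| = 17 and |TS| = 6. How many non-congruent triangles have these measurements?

|RT|·sin R = 17·sin(39.7°) ≈ 10.86.
Since |TS| = 6 < 10.86 = |RT| sin R, no triangle exists.

0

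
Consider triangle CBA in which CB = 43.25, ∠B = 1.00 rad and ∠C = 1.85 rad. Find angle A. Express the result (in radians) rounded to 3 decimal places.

The third angle is ∠A = π − ∠C − ∠B = 0.292 rad.

∠A ≈ 0.292 rad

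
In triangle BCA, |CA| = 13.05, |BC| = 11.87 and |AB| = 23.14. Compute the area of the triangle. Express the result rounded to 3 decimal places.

53.437

Semiperimeter s = (13.05 + 23.14 + 11.87)/2 = 24.03.
Heron's formula: area = √(24.03·10.98·0.89·12.16) ≈ 53.437.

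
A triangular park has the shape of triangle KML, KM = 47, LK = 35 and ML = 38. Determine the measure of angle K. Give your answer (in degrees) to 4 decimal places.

By the law of cosines, cos K = (LK² + KM² − ML²) / (2·LK·KM) ≈ 0.60486, so ∠K ≈ 52.78°.

52.7810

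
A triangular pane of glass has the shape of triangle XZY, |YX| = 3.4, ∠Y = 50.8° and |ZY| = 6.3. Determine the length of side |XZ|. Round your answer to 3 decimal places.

4.917

By the law of cosines, |XZ|² = |ZY|² + |YX|² − 2·|ZY|·|YX|·cos Y = 24.174, so |XZ| ≈ 4.9167.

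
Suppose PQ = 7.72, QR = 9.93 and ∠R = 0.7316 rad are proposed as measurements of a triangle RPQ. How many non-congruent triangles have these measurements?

2

QR·sin R = 9.93·sin(0.7316 rad) ≈ 6.634.
Since QR sin R < PQ < QR (6.634 < 7.72 < 9.93), two triangles exist.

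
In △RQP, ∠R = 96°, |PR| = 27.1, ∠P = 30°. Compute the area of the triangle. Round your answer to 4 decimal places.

area ≈ 225.7019

The third angle is ∠Q = 180° − ∠P − ∠R = 54.00°.
Law of sines: |QP| = |PR|·sin R/sin Q ≈ 33.314.
Law of sines: |RQ| = |PR|·sin P/sin Q ≈ 16.749.
Area = ½·|PR|·|QP|·sin P ≈ 225.7.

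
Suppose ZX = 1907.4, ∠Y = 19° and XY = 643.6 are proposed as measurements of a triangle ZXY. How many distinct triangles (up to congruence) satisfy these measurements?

XY·sin Y = 643.6·sin(19°) ≈ 209.5.
Since ZX ≥ XY, exactly one triangle exists.

1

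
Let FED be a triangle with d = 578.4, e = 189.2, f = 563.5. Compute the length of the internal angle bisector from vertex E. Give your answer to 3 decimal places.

By the law of cosines, cos E = (d² + f² − e²) / (2·d·f) ≈ 0.94543, so ∠E ≈ 19.02°.
The bisector from E has length 2·d·f·cos(∠E/2)/(d+f) ≈ 563.01.

t_E ≈ 563.010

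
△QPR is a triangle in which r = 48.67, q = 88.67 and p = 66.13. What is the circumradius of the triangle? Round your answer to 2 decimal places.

By the law of cosines, cos Q = (p² + r² − q²) / (2·p·r) ≈ -0.17406, so ∠Q ≈ 100.02°.
Circumradius = q/(2 sin Q) ≈ 45.022.

45.02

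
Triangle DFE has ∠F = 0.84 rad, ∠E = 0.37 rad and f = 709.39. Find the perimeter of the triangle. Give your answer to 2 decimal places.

1945.21

The third angle is ∠D = π − ∠F − ∠E = 1.932 rad.
Law of sines: d = f·sin D/sin F ≈ 891.32.
Law of sines: e = f·sin E/sin F ≈ 344.5.
Semiperimeter s = (891.32+709.39+344.5)/2 = 972.6.
Perimeter = 891.32 + 709.39 + 344.5 = 1945.2.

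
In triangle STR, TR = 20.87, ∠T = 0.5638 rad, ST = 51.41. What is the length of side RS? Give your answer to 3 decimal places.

35.564

By the law of cosines, RS² = ST² + TR² − 2·ST·TR·cos T = 1264.8, so RS ≈ 35.564.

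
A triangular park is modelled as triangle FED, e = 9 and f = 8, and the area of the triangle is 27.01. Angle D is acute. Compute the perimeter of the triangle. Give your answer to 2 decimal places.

From area = ½·f·e·sin D, we get sin D = 2·area/(f·e) ≈ 0.75028.
Taking the acute solution, ∠D ≈ 48.61°.
Law of cosines then gives d ≈ 7.0568.
Perimeter = 8 + 9 + 7.0568 = 24.057.

24.06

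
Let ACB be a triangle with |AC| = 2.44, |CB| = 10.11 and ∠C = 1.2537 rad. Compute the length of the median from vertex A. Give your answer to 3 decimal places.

m_A ≈ 4.880

By the law of cosines, |BA|² = |AC|² + |CB|² − 2·|AC|·|CB|·cos C = 92.782, so |BA| ≈ 9.6323.
Median from A: ½√(2·|BA|² + 2·|AC|² − |CB|²) ≈ 4.88.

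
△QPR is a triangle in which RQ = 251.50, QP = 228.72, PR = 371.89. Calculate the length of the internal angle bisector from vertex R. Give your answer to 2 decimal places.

t_R ≈ 284.50

By the law of cosines, cos R = (PR² + RQ² − QP²) / (2·PR·RQ) ≈ 0.79782, so ∠R ≈ 37.08°.
The bisector from R has length 2·PR·RQ·cos(∠R/2)/(PR+RQ) ≈ 284.5.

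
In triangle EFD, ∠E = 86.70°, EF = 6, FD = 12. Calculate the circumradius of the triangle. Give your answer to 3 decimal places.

Law of sines: sin D = EF·sin E/FD ≈ 0.49917.
Since FD ≥ EF, only the acute value applies: ∠D ≈ 29.95°.
Then ∠F = 180° − ∠E − ∠D ≈ 63.35°.
Law of sines gives DE = FD·sin F/sin E ≈ 10.743.
Circumradius = FD/(2 sin E) ≈ 6.01.

R ≈ 6.010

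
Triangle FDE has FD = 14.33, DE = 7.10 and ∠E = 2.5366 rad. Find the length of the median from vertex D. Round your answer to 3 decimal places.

m_D ≈ 10.594

Law of sines: sin F = DE·sin E/FD ≈ 0.28180.
Since FD ≥ DE, only the acute value applies: ∠F ≈ 0.2857 rad.
Then ∠D = π − ∠E − ∠F ≈ 0.3193 rad.
Law of sines gives EF = FD·sin D/sin E ≈ 7.9095.
Median from D: ½√(2·FD² + 2·DE² − EF²) ≈ 10.594.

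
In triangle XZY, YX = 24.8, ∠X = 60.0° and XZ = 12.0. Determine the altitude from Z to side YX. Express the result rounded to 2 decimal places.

h_Z ≈ 10.39

By the law of cosines, ZY² = YX² + XZ² − 2·YX·XZ·cos X = 461.44, so ZY ≈ 21.481.
Area = ½·YX·XZ·sin X ≈ 128.86.
The altitude from Z has length 2·area/YX ≈ 10.392.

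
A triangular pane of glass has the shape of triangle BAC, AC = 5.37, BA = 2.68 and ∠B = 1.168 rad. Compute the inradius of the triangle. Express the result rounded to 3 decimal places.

Law of sines: sin C = BA·sin B/AC ≈ 0.45913.
Since AC ≥ BA, only the acute value applies: ∠C ≈ 0.477 rad.
Then ∠A = π − ∠B − ∠C ≈ 1.497 rad.
Law of sines gives CB = AC·sin A/sin B ≈ 5.8211.
Area = ½·AC·BA·sin A ≈ 7.176.
Semiperimeter s = (5.37+5.8211+2.68)/2 = 6.9355.
Inradius = area/s = 7.176/6.9355 ≈ 1.0347.

r ≈ 1.035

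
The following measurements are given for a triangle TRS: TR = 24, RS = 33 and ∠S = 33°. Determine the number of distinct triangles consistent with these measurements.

2

RS·sin S = 33·sin(33°) ≈ 17.97.
Since RS sin S < TR < RS (17.97 < 24 < 33), two triangles exist.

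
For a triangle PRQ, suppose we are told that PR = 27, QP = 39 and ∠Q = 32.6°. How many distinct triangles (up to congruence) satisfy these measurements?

2

QP·sin Q = 39·sin(32.6°) ≈ 21.01.
Since QP sin Q < PR < QP (21.01 < 27 < 39), two triangles exist.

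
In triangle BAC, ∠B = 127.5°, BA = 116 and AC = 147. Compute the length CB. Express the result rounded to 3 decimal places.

Law of sines: sin C = BA·sin B/AC ≈ 0.62605.
Since AC ≥ BA, only the acute value applies: ∠C ≈ 38.76°.
Then ∠A = 180° − ∠B − ∠C ≈ 13.74°.
Law of sines gives CB = AC·sin A/sin B ≈ 44.012.

44.012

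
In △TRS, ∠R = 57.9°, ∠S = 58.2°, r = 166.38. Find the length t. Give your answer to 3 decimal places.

The third angle is ∠T = 180° − ∠R − ∠S = 63.90°.
Law of sines: t = r·sin T/sin R ≈ 176.38.

176.378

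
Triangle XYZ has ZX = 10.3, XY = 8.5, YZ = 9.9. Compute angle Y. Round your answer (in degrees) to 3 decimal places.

∠Y ≈ 67.587°

By the law of cosines, cos Y = (XY² + YZ² − ZX²) / (2·XY·YZ) ≈ 0.38128, so ∠Y ≈ 67.59°.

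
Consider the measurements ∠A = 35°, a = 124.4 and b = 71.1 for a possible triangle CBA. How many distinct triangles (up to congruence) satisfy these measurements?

1

b·sin A = 71.1·sin(35°) ≈ 40.78.
Since a ≥ b, exactly one triangle exists.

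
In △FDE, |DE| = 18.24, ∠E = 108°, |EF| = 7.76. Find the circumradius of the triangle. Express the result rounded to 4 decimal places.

By the law of cosines, |FD|² = |DE|² + |EF|² − 2·|DE|·|EF|·cos E = 480.39, so |FD| ≈ 21.918.
Area = ½·|DE|·|EF|·sin E ≈ 67.307.
Circumradius = |FD|/(2 sin E) ≈ 11.523.

R ≈ 11.5229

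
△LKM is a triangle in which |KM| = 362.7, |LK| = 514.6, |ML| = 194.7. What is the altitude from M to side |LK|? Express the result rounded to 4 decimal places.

101.2318

Semiperimeter s = (362.7 + 194.7 + 514.6)/2 = 536.
Heron's formula: area = √(536·173.3·341.3·21.4) ≈ 26047.
The altitude from M has length 2·area/|LK| ≈ 101.23.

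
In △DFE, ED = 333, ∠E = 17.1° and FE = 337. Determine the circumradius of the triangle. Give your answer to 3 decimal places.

By the law of cosines, DF² = FE² + ED² − 2·FE·ED·cos E = 9937.9, so DF ≈ 99.689.
Area = ½·FE·ED·sin E ≈ 16499.
Circumradius = DF/(2 sin E) ≈ 169.52.

R ≈ 169.516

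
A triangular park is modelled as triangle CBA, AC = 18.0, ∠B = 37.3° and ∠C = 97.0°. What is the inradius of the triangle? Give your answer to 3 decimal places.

r ≈ 5.525

The third angle is ∠A = 180° − ∠C − ∠B = 45.70°.
Law of sines: BA = AC·sin C/sin B ≈ 29.482.
Law of sines: CB = AC·sin A/sin B ≈ 21.259.
Area = ½·AC·BA·sin A ≈ 189.9.
Semiperimeter s = (29.482+18+21.259)/2 = 34.37.
Inradius = area/s = 189.9/34.37 ≈ 5.5251.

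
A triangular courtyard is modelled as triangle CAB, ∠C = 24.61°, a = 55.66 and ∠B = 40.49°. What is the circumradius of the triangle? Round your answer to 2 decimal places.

The third angle is ∠A = 180° − ∠B − ∠C = 114.90°.
Law of sines: c = a·sin C/sin A ≈ 25.554.
Law of sines: b = a·sin B/sin A ≈ 39.845.
Circumradius = a/(2 sin A) ≈ 30.682.

R ≈ 30.68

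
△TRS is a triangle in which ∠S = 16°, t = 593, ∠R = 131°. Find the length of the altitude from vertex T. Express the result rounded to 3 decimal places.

The third angle is ∠T = 180° − ∠R − ∠S = 33.00°.
Law of sines: r = t·sin R/sin T ≈ 821.72.
Law of sines: s = t·sin S/sin T ≈ 300.11.
Area = ½·t·r·sin S ≈ 67157.
The altitude from T has length 2·area/t ≈ 226.5.

226.498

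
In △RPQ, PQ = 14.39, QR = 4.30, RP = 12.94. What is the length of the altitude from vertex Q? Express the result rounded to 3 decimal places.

h_Q ≈ 4.222

Semiperimeter s = (14.39 + 4.3 + 12.94)/2 = 15.815.
Heron's formula: area = √(15.815·1.425·11.515·2.875) ≈ 27.314.
The altitude from Q has length 2·area/RP ≈ 4.2217.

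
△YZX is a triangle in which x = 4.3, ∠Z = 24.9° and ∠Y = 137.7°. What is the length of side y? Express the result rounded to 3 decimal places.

The third angle is ∠X = 180° − ∠Y − ∠Z = 17.40°.
Law of sines: y = x·sin Y/sin X ≈ 9.6775.

9.677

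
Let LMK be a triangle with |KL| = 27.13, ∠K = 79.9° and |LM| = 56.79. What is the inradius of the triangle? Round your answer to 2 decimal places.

r ≈ 10.56

Law of sines: sin M = |KL|·sin K/|LM| ≈ 0.47032.
Since |LM| ≥ |KL|, only the acute value applies: ∠M ≈ 28.06°.
Then ∠L = 180° − ∠K − ∠M ≈ 72.04°.
Law of sines gives |MK| = |LM|·sin L/sin K ≈ 54.875.
Area = ½·|LM|·|KL|·sin L ≈ 732.84.
Semiperimeter s = (54.875+27.13+56.79)/2 = 69.397.
Inradius = area/s = 732.84/69.397 ≈ 10.56.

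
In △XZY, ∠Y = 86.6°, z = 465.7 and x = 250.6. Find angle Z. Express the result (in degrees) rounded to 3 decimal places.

By the law of cosines, y² = x² + z² − 2·x·z·cos Y = 2.6583e+05, so y ≈ 515.59.
Law of cosines again: cos Z = (y² + x² − z²)/(2·y·x) ≈ 0.43248, so ∠Z ≈ 64.38°.

∠Z ≈ 64.375°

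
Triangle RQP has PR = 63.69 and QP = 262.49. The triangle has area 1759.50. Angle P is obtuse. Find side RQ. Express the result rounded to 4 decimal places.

From area = ½·QP·PR·sin P, we get sin P = 2·area/(QP·PR) ≈ 0.21049.
Taking the obtuse solution, ∠P ≈ 167.85°.
Law of cosines then gives RQ ≈ 325.03.

325.0297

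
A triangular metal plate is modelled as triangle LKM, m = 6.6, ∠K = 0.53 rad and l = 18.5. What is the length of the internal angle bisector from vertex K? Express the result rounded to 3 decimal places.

t_K ≈ 9.389

By the law of cosines, k² = m² + l² − 2·m·l·cos K = 175.11, so k ≈ 13.233.
The bisector from K has length 2·m·l·cos(∠K/2)/(m+l) ≈ 9.3895.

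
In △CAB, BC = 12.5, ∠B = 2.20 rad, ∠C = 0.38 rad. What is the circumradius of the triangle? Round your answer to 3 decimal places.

The third angle is ∠A = π − ∠B − ∠C = 0.562 rad.
Law of sines: AB = BC·sin C/sin A ≈ 8.7065.
Law of sines: CA = BC·sin B/sin A ≈ 18.978.
Circumradius = BC/(2 sin A) ≈ 11.736.

R ≈ 11.736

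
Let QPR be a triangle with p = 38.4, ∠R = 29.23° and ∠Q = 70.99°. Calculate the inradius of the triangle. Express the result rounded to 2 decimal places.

The third angle is ∠P = 180° − ∠R − ∠Q = 79.78°.
Law of sines: q = p·sin Q/sin P ≈ 36.891.
Law of sines: r = p·sin R/sin P ≈ 19.054.
Area = ½·p·q·sin R ≈ 345.88.
Semiperimeter s = (36.891+38.4+19.054)/2 = 47.172.
Inradius = area/s = 345.88/47.172 ≈ 7.3322.

7.33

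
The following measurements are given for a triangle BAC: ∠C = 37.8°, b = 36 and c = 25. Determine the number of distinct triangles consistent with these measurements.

2

b·sin C = 36·sin(37.8°) ≈ 22.06.
Since b sin C < c < b (22.06 < 25 < 36), two triangles exist.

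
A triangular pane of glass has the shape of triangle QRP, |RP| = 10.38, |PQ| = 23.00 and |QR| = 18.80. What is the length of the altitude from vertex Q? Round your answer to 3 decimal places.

Semiperimeter s = (10.38 + 23 + 18.8)/2 = 26.09.
Heron's formula: area = √(26.09·15.71·3.09·7.29) ≈ 96.088.
The altitude from Q has length 2·area/|RP| ≈ 18.514.

18.514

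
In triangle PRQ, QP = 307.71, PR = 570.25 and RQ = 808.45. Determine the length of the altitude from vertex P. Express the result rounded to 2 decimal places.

Semiperimeter s = (808.45 + 307.71 + 570.25)/2 = 843.21.
Heron's formula: area = √(843.21·34.755·535.5·272.96) ≈ 65448.
The altitude from P has length 2·area/RQ ≈ 161.91.

161.91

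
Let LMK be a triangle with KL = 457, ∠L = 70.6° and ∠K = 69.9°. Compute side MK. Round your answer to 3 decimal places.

677.673

The third angle is ∠M = 180° − ∠K − ∠L = 39.50°.
Law of sines: MK = KL·sin L/sin M ≈ 677.67.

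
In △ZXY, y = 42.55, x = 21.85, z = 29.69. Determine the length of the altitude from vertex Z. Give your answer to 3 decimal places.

Semiperimeter s = (29.69 + 21.85 + 42.55)/2 = 47.045.
Heron's formula: area = √(47.045·17.355·25.195·4.495) ≈ 304.08.
The altitude from Z has length 2·area/z ≈ 20.484.

h_Z ≈ 20.484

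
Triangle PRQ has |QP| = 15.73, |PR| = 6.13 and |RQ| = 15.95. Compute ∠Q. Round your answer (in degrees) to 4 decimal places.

∠Q ≈ 22.2999°

By the law of cosines, cos Q = (|RQ|² + |QP|² − |PR|²) / (2·|RQ|·|QP|) ≈ 0.92521, so ∠Q ≈ 22.30°.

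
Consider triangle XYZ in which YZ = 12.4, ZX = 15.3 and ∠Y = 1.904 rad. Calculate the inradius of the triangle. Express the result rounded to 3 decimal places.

r ≈ 2.024

Law of sines: sin X = YZ·sin Y/ZX ≈ 0.76588.
Since ZX ≥ YZ, only the acute value applies: ∠X ≈ 0.872 rad.
Then ∠Z = π − ∠Y − ∠X ≈ 0.365 rad.
Law of sines gives XY = ZX·sin Z/sin Y ≈ 5.7819.
Area = ½·ZX·YZ·sin Z ≈ 33.876.
Semiperimeter s = (12.4+15.3+5.7819)/2 = 16.741.
Inradius = area/s = 33.876/16.741 ≈ 2.0236.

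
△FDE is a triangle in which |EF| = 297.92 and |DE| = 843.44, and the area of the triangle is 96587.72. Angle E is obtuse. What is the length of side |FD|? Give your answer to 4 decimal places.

From area = ½·|DE|·|EF|·sin E, we get sin E = 2·area/(|DE|·|EF|) ≈ 0.76877.
Taking the obtuse solution, ∠E ≈ 129.76°.
Law of cosines then gives |FD| ≈ 1059.

1059.0290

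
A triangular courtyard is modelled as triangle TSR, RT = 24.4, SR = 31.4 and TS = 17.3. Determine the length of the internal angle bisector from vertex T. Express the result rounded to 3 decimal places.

By the law of cosines, cos T = (RT² + TS² − SR²) / (2·RT·TS) ≈ -0.10816, so ∠T ≈ 96.21°.
The bisector from T has length 2·RT·TS·cos(∠T/2)/(RT+TS) ≈ 13.519.

t_T ≈ 13.519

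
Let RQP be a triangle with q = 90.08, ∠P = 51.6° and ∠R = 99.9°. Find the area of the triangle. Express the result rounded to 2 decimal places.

area ≈ 6564.39

The third angle is ∠Q = 180° − ∠P − ∠R = 28.50°.
Law of sines: r = q·sin R/sin Q ≈ 185.97.
Law of sines: p = q·sin P/sin Q ≈ 147.95.
Area = ½·q·r·sin P ≈ 6564.4.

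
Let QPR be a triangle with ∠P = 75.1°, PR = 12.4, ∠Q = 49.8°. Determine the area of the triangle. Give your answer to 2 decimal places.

79.78

The third angle is ∠R = 180° − ∠Q − ∠P = 55.10°.
Law of sines: RQ = PR·sin P/sin Q ≈ 15.689.
Law of sines: QP = PR·sin R/sin Q ≈ 13.315.
Area = ½·PR·RQ·sin R ≈ 79.777.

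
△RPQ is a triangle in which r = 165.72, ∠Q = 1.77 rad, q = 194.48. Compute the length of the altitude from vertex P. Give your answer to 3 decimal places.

162.443

Law of sines: sin R = r·sin Q/q ≈ 0.83527.
Since q ≥ r, only the acute value applies: ∠R ≈ 0.989 rad.
Then ∠P = π − ∠Q − ∠R ≈ 0.383 rad.
Law of sines gives p = q·sin P/sin Q ≈ 74.14.
Area = ½·q·r·sin P ≈ 6021.7.
The altitude from P has length 2·area/p ≈ 162.44.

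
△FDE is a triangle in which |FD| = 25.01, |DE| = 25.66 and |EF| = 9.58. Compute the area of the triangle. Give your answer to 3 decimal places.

Semiperimeter s = (25.66 + 9.58 + 25.01)/2 = 30.125.
Heron's formula: area = √(30.125·4.465·20.545·5.115) ≈ 118.89.

area ≈ 118.891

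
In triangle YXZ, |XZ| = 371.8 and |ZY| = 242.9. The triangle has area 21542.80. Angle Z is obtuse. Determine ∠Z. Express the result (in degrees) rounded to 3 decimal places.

151.505

From area = ½·|XZ|·|ZY|·sin Z, we get sin Z = 2·area/(|XZ|·|ZY|) ≈ 0.47708.
Taking the obtuse solution, ∠Z ≈ 151.50°.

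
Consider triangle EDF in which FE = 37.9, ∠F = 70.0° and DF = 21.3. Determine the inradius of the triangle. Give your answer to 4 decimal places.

By the law of cosines, ED² = DF² + FE² − 2·DF·FE·cos F = 1337.9, so ED ≈ 36.577.
Area = ½·DF·FE·sin F ≈ 379.29.
Semiperimeter s = (21.3+37.9+36.577)/2 = 47.889.
Inradius = area/s = 379.29/47.889 ≈ 7.9203.

r ≈ 7.9203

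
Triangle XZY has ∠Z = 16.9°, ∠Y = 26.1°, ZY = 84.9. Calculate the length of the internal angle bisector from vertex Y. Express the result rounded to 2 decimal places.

49.44

The third angle is ∠X = 180° − ∠Z − ∠Y = 137.00°.
Law of sines: YX = ZY·sin Z/sin X ≈ 36.189.
Law of sines: XZ = ZY·sin Y/sin X ≈ 54.767.
The bisector from Y has length 2·ZY·YX·cos(∠Y/2)/(ZY+YX) ≈ 49.436.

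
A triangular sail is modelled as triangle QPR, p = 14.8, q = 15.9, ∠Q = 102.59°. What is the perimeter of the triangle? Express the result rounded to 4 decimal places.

Law of sines: sin P = p·sin Q/q ≈ 0.90844.
Since q ≥ p, only the acute value applies: ∠P ≈ 65.29°.
Then ∠R = 180° − ∠Q − ∠P ≈ 12.12°.
Law of sines gives r = q·sin R/sin Q ≈ 3.4206.
Semiperimeter s = (15.9+14.8+3.4206)/2 = 17.06.
Perimeter = 15.9 + 14.8 + 3.4206 = 34.121.

perimeter ≈ 34.1206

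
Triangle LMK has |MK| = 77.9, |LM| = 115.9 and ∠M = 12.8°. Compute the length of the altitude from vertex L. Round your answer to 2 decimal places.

h_L ≈ 25.68

By the law of cosines, |KL|² = |LM|² + |MK|² − 2·|LM|·|MK|·cos M = 1892.7, so |KL| ≈ 43.506.
Area = ½·|LM|·|MK|·sin M ≈ 1000.1.
The altitude from L has length 2·area/|MK| ≈ 25.677.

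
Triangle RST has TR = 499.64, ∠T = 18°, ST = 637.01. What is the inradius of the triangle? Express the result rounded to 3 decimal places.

By the law of cosines, RS² = ST² + TR² − 2·ST·TR·cos T = 50026, so RS ≈ 223.66.
Area = ½·ST·TR·sin T ≈ 49176.
Semiperimeter s = (637.01+499.64+223.66)/2 = 680.16.
Inradius = area/s = 49176/680.16 ≈ 72.301.

72.301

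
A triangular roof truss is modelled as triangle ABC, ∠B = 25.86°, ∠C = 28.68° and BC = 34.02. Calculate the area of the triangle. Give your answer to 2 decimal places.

area ≈ 148.72

The third angle is ∠A = 180° − ∠B − ∠C = 125.46°.
Law of sines: CA = BC·sin B/sin A ≈ 18.218.
Law of sines: AB = BC·sin C/sin A ≈ 20.045.
Area = ½·BC·CA·sin C ≈ 148.72.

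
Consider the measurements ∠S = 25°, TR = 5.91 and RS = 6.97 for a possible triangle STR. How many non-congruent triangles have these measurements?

RS·sin S = 6.97·sin(25°) ≈ 2.946.
Since RS sin S < TR < RS (2.946 < 5.91 < 6.97), two triangles exist.

2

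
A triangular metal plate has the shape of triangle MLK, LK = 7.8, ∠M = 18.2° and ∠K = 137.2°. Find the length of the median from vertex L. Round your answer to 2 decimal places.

12.14

The third angle is ∠L = 180° − ∠K − ∠M = 24.60°.
Law of sines: KM = LK·sin L/sin M ≈ 10.396.
Law of sines: ML = LK·sin K/sin M ≈ 16.968.
Median from L: ½√(2·ML² + 2·LK² − KM²) ≈ 12.139.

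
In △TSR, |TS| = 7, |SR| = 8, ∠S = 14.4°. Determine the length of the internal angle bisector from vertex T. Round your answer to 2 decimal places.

By the law of cosines, |RT|² = |TS|² + |SR|² − 2·|TS|·|SR|·cos S = 4.5187, so |RT| ≈ 2.1257.
Law of cosines again: cos T = (|RT|² + |TS|² − |SR|²)/(2·|RT|·|TS|) ≈ -0.35219, so ∠T ≈ 110.62°.
The bisector from T has length 2·|RT|·|TS|·cos(∠T/2)/(|RT|+|TS|) ≈ 1.856.

t_T ≈ 1.86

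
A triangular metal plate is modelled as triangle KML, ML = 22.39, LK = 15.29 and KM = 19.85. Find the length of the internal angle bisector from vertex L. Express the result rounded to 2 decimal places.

t_L ≈ 15.73

By the law of cosines, cos L = (ML² + LK² − KM²) / (2·ML·LK) ≈ 0.49815, so ∠L ≈ 60.12°.
The bisector from L has length 2·ML·LK·cos(∠L/2)/(ML+LK) ≈ 15.727.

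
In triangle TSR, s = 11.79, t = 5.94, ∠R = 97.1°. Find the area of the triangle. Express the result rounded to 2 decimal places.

34.75

Area = ½·t·s·sin R ≈ 34.748.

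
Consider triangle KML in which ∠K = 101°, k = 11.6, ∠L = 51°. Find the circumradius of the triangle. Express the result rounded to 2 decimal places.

The third angle is ∠M = 180° − ∠L − ∠K = 28.00°.
Law of sines: m = k·sin M/sin K ≈ 5.5478.
Law of sines: l = k·sin L/sin K ≈ 9.1836.
Circumradius = k/(2 sin K) ≈ 5.9086.

R ≈ 5.91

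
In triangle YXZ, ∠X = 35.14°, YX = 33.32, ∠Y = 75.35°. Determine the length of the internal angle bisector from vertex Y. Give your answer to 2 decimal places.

The third angle is ∠Z = 180° − ∠Y − ∠X = 69.51°.
Law of sines: XZ = YX·sin Y/sin Z ≈ 34.414.
Law of sines: ZY = YX·sin X/sin Z ≈ 20.473.
The bisector from Y has length 2·ZY·YX·cos(∠Y/2)/(ZY+YX) ≈ 20.074.

20.07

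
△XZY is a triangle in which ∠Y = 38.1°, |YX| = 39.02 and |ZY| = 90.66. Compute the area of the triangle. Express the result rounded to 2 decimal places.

area ≈ 1091.40

Area = ½·|ZY|·|YX|·sin Y ≈ 1091.4.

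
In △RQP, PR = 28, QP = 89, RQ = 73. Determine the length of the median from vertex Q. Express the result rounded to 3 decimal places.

m_Q ≈ 80.181

Median from Q: ½√(2·RQ² + 2·QP² − PR²) ≈ 80.181.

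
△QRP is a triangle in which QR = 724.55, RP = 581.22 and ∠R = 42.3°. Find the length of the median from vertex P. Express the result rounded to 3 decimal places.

By the law of cosines, PQ² = QR² + RP² − 2·QR·RP·cos R = 2.3984e+05, so PQ ≈ 489.73.
Median from P: ½√(2·RP² + 2·PQ² − QR²) ≈ 396.97.

m_P ≈ 396.969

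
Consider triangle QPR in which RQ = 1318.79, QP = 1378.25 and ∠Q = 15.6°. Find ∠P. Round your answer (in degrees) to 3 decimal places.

By the law of cosines, PR² = RQ² + QP² − 2·RQ·QP·cos Q = 1.3745e+05, so PR ≈ 370.74.
Law of cosines again: cos P = (QP² + PR² − RQ²)/(2·QP·PR) ≈ 0.29142, so ∠P ≈ 73.06°.

∠P ≈ 73.057°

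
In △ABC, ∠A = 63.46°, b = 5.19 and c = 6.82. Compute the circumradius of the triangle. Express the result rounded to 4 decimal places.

By the law of cosines, a² = b² + c² − 2·b·c·cos A = 41.817, so a ≈ 6.4666.
Area = ½·b·c·sin A ≈ 15.833.
Circumradius = a/(2 sin A) ≈ 3.6142.

R ≈ 3.6142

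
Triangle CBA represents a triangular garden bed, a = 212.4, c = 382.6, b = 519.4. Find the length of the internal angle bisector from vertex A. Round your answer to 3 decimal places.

By the law of cosines, cos A = (c² + b² − a²) / (2·c·b) ≈ 0.93358, so ∠A ≈ 21.00°.
The bisector from A has length 2·c·b·cos(∠A/2)/(c+b) ≈ 433.25.

t_A ≈ 433.248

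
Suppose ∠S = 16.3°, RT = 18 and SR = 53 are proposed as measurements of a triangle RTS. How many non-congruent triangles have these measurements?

2

SR·sin S = 53·sin(16.3°) ≈ 14.88.
Since SR sin S < RT < SR (14.88 < 18 < 53), two triangles exist.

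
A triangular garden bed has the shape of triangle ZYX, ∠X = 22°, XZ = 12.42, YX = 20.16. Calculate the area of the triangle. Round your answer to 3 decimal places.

Area = ½·YX·XZ·sin X ≈ 46.898.

area ≈ 46.898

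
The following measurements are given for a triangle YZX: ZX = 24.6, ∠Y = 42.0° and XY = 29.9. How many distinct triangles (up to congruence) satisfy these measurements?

2

XY·sin Y = 29.9·sin(42.0°) ≈ 20.01.
Since XY sin Y < ZX < XY (20.01 < 24.6 < 29.9), two triangles exist.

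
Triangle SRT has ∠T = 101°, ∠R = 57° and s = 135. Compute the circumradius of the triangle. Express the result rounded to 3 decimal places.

The third angle is ∠S = 180° − ∠R − ∠T = 22.00°.
Law of sines: r = s·sin R/sin S ≈ 302.24.
Law of sines: t = s·sin T/sin S ≈ 353.76.
Circumradius = s/(2 sin S) ≈ 180.19.

180.189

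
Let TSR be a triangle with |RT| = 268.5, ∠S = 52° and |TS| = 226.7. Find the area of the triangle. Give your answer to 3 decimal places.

Law of sines: sin R = |TS|·sin S/|RT| ≈ 0.66533.
Since |RT| ≥ |TS|, only the acute value applies: ∠R ≈ 41.71°.
Then ∠T = 180° − ∠S − ∠R ≈ 86.29°.
Law of sines gives |SR| = |RT|·sin T/sin S ≈ 340.02.
Area = ½·|RT|·|TS|·sin T ≈ 30371.

30370.766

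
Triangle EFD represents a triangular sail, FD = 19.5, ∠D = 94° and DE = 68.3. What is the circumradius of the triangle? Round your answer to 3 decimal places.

By the law of cosines, EF² = FD² + DE² − 2·FD·DE·cos D = 5231, so EF ≈ 72.325.
Area = ½·FD·DE·sin D ≈ 664.3.
Circumradius = EF/(2 sin D) ≈ 36.251.

36.251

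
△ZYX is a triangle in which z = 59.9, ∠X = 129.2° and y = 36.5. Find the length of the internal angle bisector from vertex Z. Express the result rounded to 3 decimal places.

49.546

By the law of cosines, x² = z² + y² − 2·z·y·cos X = 7683.9, so x ≈ 87.658.
Law of cosines again: cos Z = (y² + x² − z²)/(2·y·x) ≈ 0.84828, so ∠Z ≈ 31.97°.
The bisector from Z has length 2·y·x·cos(∠Z/2)/(y+x) ≈ 49.546.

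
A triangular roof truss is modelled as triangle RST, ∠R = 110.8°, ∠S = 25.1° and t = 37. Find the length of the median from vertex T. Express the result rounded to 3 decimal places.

33.871

The third angle is ∠T = 180° − ∠R − ∠S = 44.10°.
Law of sines: r = t·sin R/sin T ≈ 49.702.
Law of sines: s = t·sin S/sin T ≈ 22.554.
Median from T: ½√(2·r² + 2·s² − t²) ≈ 33.871.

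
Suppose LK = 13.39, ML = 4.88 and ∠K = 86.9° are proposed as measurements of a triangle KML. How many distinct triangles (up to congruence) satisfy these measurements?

LK·sin K = 13.39·sin(86.9°) ≈ 13.37.
Since ML = 4.88 < 13.37 = LK sin K, no triangle exists.

0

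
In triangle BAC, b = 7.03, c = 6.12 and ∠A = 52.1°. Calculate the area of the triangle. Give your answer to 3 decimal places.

Area = ½·c·b·sin A ≈ 16.975.

area ≈ 16.975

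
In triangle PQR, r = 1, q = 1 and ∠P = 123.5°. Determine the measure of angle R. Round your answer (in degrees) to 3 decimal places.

∠R ≈ 28.250°

By the law of cosines, p² = q² + r² − 2·q·r·cos P = 3.1039, so p ≈ 1.7618.
Law of cosines again: cos R = (p² + q² − r²)/(2·p·q) ≈ 0.88089, so ∠R ≈ 28.25°.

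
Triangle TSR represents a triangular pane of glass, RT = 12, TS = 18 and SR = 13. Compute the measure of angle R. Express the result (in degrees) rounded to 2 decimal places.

By the law of cosines, cos R = (SR² + RT² − TS²) / (2·SR·RT) ≈ -0.03526, so ∠R ≈ 92.02°.

92.02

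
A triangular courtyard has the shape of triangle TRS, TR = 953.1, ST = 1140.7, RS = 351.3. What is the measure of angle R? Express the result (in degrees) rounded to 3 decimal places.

113.721

By the law of cosines, cos R = (TR² + RS² − ST²) / (2·TR·RS) ≈ -0.40228, so ∠R ≈ 113.72°.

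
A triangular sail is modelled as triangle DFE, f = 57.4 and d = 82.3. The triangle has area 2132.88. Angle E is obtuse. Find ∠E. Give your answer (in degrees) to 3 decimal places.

∠E ≈ 115.446°

From area = ½·d·f·sin E, we get sin E = 2·area/(d·f) ≈ 0.90299.
Taking the obtuse solution, ∠E ≈ 115.45°.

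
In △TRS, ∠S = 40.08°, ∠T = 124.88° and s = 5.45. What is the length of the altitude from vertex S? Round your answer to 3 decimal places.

The third angle is ∠R = 180° − ∠S − ∠T = 15.04°.
Law of sines: t = s·sin T/sin S ≈ 6.944.
Law of sines: r = s·sin R/sin S ≈ 2.1965.
Area = ½·s·t·sin R ≈ 4.9102.
The altitude from S has length 2·area/s ≈ 1.8019.

h_S ≈ 1.802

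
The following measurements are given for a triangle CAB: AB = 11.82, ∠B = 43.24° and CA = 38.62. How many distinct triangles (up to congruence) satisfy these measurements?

1

AB·sin B = 11.82·sin(43.24°) ≈ 8.097.
Since CA ≥ AB, exactly one triangle exists.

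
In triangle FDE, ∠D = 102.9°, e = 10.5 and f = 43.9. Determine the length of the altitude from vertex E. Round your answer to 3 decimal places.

h_E ≈ 42.792

By the law of cosines, d² = e² + f² − 2·e·f·cos D = 2243.3, so d ≈ 47.363.
Area = ½·e·f·sin D ≈ 224.66.
The altitude from E has length 2·area/e ≈ 42.792.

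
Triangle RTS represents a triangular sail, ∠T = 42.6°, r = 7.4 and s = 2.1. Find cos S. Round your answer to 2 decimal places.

cos S ≈ 0.97

By the law of cosines, t² = s² + r² − 2·s·r·cos T = 36.292, so t ≈ 6.0243.
Law of cosines again: cos S = (r² + t² − s²)/(2·r·t) ≈ 0.97176, so ∠S ≈ 13.65°.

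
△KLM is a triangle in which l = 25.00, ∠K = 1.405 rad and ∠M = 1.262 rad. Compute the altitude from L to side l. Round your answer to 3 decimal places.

The third angle is ∠L = π − ∠M − ∠K = 0.475 rad.
Law of sines: k = l·sin K/sin L ≈ 53.957.
Law of sines: m = l·sin M/sin L ≈ 52.12.
Area = ½·l·k·sin M ≈ 642.56.
The altitude from L has length 2·area/l ≈ 51.405.

h_L ≈ 51.405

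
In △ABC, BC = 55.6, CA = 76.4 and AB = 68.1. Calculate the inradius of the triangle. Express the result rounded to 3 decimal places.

Semiperimeter s = (55.6 + 76.4 + 68.1)/2 = 100.05.
Heron's formula: area = √(100.05·44.45·23.65·31.95) ≈ 1833.1.
Inradius = area/s = 1833.1/100.05 ≈ 18.322.

r ≈ 18.322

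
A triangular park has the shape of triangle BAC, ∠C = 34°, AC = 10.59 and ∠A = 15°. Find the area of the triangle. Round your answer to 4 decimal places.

area ≈ 10.7533

The third angle is ∠B = 180° − ∠A − ∠C = 131.00°.
Law of sines: CB = AC·sin A/sin B ≈ 3.6317.
Law of sines: BA = AC·sin C/sin B ≈ 7.8465.
Area = ½·AC·CB·sin C ≈ 10.753.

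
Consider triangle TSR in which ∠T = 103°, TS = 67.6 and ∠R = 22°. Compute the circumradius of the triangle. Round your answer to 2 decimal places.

90.23

The third angle is ∠S = 180° − ∠R − ∠T = 55.00°.
Law of sines: SR = TS·sin T/sin R ≈ 175.83.
Law of sines: RT = TS·sin S/sin R ≈ 147.82.
Circumradius = TS/(2 sin R) ≈ 90.228.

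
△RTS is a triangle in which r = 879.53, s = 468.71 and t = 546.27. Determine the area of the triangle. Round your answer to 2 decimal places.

Semiperimeter p = (879.53 + 546.27 + 468.71)/2 = 947.25.
Heron's formula: area = √(947.25·67.725·400.99·478.55) ≈ 1.1095e+05.

area ≈ 110951.56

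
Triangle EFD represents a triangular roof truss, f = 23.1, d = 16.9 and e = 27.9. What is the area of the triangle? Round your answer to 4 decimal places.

area ≈ 194.9282

Semiperimeter s = (27.9 + 23.1 + 16.9)/2 = 33.95.
Heron's formula: area = √(33.95·6.05·10.85·17.05) ≈ 194.93.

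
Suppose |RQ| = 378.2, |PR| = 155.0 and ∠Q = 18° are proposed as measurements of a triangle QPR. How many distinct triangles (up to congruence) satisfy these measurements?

|RQ|·sin Q = 378.2·sin(18°) ≈ 116.9.
Since |RQ| sin Q < |PR| < |RQ| (116.9 < 155.0 < 378.2), two triangles exist.

2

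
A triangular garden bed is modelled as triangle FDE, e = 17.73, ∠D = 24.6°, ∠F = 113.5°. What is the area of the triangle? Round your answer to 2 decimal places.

The third angle is ∠E = 180° − ∠F − ∠D = 41.90°.
Law of sines: f = e·sin F/sin E ≈ 24.347.
Law of sines: d = e·sin D/sin E ≈ 11.052.
Area = ½·e·f·sin D ≈ 89.847.

89.85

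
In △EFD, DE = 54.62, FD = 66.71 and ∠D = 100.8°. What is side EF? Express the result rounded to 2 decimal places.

By the law of cosines, EF² = FD² + DE² − 2·FD·DE·cos D = 8799.1, so EF ≈ 93.803.

93.80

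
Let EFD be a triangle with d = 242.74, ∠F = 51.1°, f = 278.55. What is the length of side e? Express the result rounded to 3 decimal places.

Law of sines: sin D = d·sin F/f ≈ 0.67819.
Since f ≥ d, only the acute value applies: ∠D ≈ 42.70°.
Then ∠E = 180° − ∠F − ∠D ≈ 86.20°.
Law of sines gives e = f·sin E/sin F ≈ 357.13.

357.134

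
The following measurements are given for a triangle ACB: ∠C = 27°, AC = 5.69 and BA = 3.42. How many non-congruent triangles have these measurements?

2

AC·sin C = 5.69·sin(27°) ≈ 2.583.
Since AC sin C < BA < AC (2.583 < 3.42 < 5.69), two triangles exist.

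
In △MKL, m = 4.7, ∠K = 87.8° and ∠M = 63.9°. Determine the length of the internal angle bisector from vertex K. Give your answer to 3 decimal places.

The third angle is ∠L = 180° − ∠M − ∠K = 28.30°.
Law of sines: k = m·sin K/sin M ≈ 5.2298.
Law of sines: l = m·sin L/sin M ≈ 2.4812.
The bisector from K has length 2·l·m·cos(∠K/2)/(l+m) ≈ 2.3402.

t_K ≈ 2.340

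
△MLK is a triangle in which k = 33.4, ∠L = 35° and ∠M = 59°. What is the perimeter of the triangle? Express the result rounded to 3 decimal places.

perimeter ≈ 81.304

The third angle is ∠K = 180° − ∠M − ∠L = 86.00°.
Law of sines: m = k·sin M/sin K ≈ 28.699.
Law of sines: l = k·sin L/sin K ≈ 19.204.
Semiperimeter s = (28.699+19.204+33.4)/2 = 40.652.
Perimeter = 28.699 + 19.204 + 33.4 = 81.304.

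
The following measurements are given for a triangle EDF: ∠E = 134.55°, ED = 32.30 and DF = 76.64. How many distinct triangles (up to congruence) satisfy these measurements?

ED·sin E = 32.30·sin(134.55°) ≈ 23.02.
Since ∠E is not acute, a triangle exists only if DF > ED; here DF > ED, so there is exactly one triangle.

1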